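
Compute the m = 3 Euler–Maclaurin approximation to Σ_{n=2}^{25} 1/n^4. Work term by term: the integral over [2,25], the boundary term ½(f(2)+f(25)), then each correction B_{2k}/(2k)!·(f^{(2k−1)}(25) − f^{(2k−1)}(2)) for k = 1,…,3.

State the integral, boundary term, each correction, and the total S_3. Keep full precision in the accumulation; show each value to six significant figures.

Integral: ∫_2^25 1/x^4 dx = 0.0416453.
Endpoint term: (f(2) + f(25))/2 = (0.0625000 + 2.56000e-06)/2 = 0.0312513.
So far: 0.0728966.
Order-1 term: 1/12 · (-4.09600e-07 − (-0.125000)) = 0.0104166.
Running total after k=1: 0.0833132.
Order-2 term: −1/720 · (-1.96608e-08 − (-0.937500)) = -0.00130208.
Running total after k=2: 0.0820112.
Order-3 term: 1/30240 · (-1.76161e-09 − (-13.1250)) = 0.000434028.

S_3 ≈ 0.0824452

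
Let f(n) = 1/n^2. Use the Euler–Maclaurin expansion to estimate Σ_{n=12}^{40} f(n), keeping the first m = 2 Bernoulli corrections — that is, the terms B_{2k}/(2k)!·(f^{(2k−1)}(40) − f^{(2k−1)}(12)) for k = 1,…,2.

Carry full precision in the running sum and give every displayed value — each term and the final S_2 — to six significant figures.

The integral term ∫_12^40 1/x^2 dx = 0.0583333.
Endpoint term: (f(12) + f(40))/2 = (0.00694444 + 0.000625000)/2 = 0.00378472.
Running total after boundary: 0.0621181.
Order-1 term: 1/12 · (-3.12500e-05 − (-0.00115741)) = 9.38465e-05.
Running total after k=1: 0.0622119.
Order-2 term: −1/720 · (-2.34375e-07 − (-9.64506e-05)) = -1.33634e-07.

S_2 ≈ 0.0622118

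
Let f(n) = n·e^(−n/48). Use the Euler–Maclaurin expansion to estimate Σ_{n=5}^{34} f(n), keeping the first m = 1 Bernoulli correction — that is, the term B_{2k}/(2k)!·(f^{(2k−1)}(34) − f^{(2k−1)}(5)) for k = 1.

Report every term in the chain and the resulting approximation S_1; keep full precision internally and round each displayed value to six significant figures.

The integral term ∫_5^34 x·e^(−x/48) dx = 353.996.
½[f(5) + f(34)] = ½[4.50538 + 16.7438] = 10.6246.
Running total after boundary: 364.620.
Correction k=1: B_{2}/2! · (f^{(1)}(34) − f^{(1)}(5)) = 1/12 · (0.143635 − 0.807213) = -0.0552981.

S_1 ≈ 364.565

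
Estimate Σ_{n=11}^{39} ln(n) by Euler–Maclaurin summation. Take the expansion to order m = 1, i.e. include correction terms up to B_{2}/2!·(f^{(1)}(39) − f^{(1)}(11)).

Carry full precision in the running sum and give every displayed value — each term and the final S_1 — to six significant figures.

S_1 ≈ 91.5273

The integral term ∫_11^39 ln(x) dx = 88.5021.
Boundary: ½(f(11) + f(39)) = ½(2.39790 + 3.66356) = 3.03073.
Integral + boundary = 91.5328.
k=1: B_{2}/(2)! × [f^{(1)}(39) − f^{(1)}(11)] = 1/12 × (0.0256410 − 0.0909091) = -0.00543901.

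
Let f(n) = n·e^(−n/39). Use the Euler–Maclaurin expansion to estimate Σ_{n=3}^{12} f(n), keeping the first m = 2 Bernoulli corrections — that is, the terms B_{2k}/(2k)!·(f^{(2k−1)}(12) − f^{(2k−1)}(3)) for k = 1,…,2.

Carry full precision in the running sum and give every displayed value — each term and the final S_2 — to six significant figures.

Integral: ∫_3^12 x·e^(−x/39) dx = 54.5278.
Boundary: ½(f(3) + f(12)) = ½(2.77788 + 8.82170) = 5.79979.
Running total after boundary: 60.3276.
Correction k=1: B_{2}/2! · (f^{(1)}(12) − f^{(1)}(3)) = 1/12 · (0.508944 − 0.854733) = -0.0288158.
Partial sum through k=1: 60.2988.
Correction k=2: B_{4}/4! · (f^{(3)}(12) − f^{(3)}(3)) = −1/720 · (0.00130127 − 0.00177952) = 6.64245e-07.

S_2 ≈ 60.2988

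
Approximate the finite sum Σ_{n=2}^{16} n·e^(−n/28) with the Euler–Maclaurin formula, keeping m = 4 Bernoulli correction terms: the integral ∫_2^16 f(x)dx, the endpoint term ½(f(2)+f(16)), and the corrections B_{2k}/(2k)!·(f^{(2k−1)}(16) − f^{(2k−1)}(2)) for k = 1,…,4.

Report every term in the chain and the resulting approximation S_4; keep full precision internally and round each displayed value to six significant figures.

The integral term ∫_2^16 x·e^(−x/28) dx = 86.3600.
Boundary: ½(f(2) + f(16)) = ½(1.86213 + 9.03549) = 5.44881.
Running total after boundary: 91.8088.
Order-1 term: 1/12 · (0.242022 − 0.864558) = -0.0518780.
Running total after k=1: 91.7569.
Order-2 term: −1/720 · (0.00174931 − 0.00347791) = 2.40084e-06.
Running total after k=2: 91.7569.
Order-3 term: 1/30240 · (4.06877e-06 − 7.46565e-06) = -1.12331e-10.
Running total after k=3: 91.7569.
Order-4 term: −1/1209600 · (7.53352e-09 − 1.33867e-08) = 4.83896e-15.

S_4 ≈ 91.7569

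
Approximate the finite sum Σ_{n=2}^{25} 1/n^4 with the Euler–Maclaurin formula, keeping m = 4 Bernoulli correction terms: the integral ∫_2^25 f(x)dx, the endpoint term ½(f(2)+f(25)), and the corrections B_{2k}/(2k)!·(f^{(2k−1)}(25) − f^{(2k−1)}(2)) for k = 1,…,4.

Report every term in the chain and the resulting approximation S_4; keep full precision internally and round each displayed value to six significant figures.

Integral: ∫_2^25 1/x^4 dx = 0.0416453.
Endpoint term: (f(2) + f(25))/2 = (0.0625000 + 2.56000e-06)/2 = 0.0312513.
Integral + boundary = 0.0728966.
Order-1 term: 1/12 · (-4.09600e-07 − (-0.125000)) = 0.0104166.
Running total after k=1: 0.0833132.
Order-2 term: −1/720 · (-1.96608e-08 − (-0.937500)) = -0.00130208.
Running total after k=2: 0.0820112.
Order-3 term: 1/30240 · (-1.76161e-09 − (-13.1250)) = 0.000434028.
Running total after k=3: 0.0824452.
Order-4 term: −1/1209600 · (-2.53672e-10 − (-295.312)) = -0.000244141.

S_4 ≈ 0.0822010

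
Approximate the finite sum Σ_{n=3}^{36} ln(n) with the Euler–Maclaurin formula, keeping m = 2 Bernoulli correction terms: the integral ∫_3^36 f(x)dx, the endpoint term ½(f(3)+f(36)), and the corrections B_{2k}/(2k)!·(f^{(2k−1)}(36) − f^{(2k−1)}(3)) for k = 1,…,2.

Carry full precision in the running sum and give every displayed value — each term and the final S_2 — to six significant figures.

S_2 ≈ 95.0266

Integral: ∫_3^36 ln(x) dx = 92.7108.
½[f(3) + f(36)] = ½[1.09861 + 3.58352] = 2.34107.
So far: 95.0519.
k=1: B_{2}/(2)! × [f^{(1)}(36) − f^{(1)}(3)] = 1/12 × (0.0277778 − 0.333333) = -0.0254630.
After k=1: 95.0264.
k=2: B_{4}/(4)! × [f^{(3)}(36) − f^{(3)}(3)] = −1/720 × (4.28669e-05 − 0.0740741) = 0.000102821.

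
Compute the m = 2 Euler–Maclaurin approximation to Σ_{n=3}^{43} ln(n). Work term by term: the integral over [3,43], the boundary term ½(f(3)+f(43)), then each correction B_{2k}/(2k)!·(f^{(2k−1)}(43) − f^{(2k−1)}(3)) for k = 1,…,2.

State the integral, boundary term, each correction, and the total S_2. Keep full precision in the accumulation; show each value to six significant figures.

S_2 ≈ 120.840

Integral: ∫_3^43 ln(x) dx = 118.436.
Endpoint term: (f(3) + f(43))/2 = (1.09861 + 3.76120)/2 = 2.42991.
Integral + boundary = 120.866.
k=1: B_{2}/(2)! × [f^{(1)}(43) − f^{(1)}(3)] = 1/12 × (0.0232558 − 0.333333) = -0.0258398.
Running total after k=1: 120.840.
k=2: B_{4}/(4)! × [f^{(3)}(43) − f^{(3)}(3)] = −1/720 × (2.51550e-05 − 0.0740741) = 0.000102846.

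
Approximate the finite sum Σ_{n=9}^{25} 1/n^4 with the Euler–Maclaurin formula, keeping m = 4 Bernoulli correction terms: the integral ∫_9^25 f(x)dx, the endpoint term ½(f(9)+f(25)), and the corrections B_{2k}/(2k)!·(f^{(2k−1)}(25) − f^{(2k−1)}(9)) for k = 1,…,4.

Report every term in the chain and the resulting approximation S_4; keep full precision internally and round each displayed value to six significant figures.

S_4 ≈ 0.000518979

The integral term ∫_9^25 1/x^4 dx = 0.000435914.
½[f(9) + f(25)] = ½[0.000152416 + 2.56000e-06] = 7.74879e-05.
So far: 0.000513402.
Order-1 term: 1/12 · (-4.09600e-07 − (-6.77404e-05)) = 5.61090e-06.
After k=1: 0.000519013.
Order-2 term: −1/720 · (-1.96608e-08 − (-2.50890e-05)) = -3.48186e-08.
After k=2: 0.000518978.
Order-3 term: 1/30240 · (-1.76161e-09 − (-1.73455e-05)) = 5.73536e-10.
After k=3: 0.000518979.
Order-4 term: −1/1209600 · (-2.53672e-10 − (-1.92728e-05)) = -1.59330e-11.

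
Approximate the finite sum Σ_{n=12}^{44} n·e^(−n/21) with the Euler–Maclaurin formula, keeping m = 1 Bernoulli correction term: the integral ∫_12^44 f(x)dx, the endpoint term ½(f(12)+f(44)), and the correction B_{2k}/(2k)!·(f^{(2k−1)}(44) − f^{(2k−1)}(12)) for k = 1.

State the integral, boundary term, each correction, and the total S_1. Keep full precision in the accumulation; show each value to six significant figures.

Integral: ∫_12^44 x·e^(−x/21) dx = 223.399.
Endpoint term: (f(12) + f(44))/2 = (6.77662 + 5.41380)/2 = 6.09521.
So far: 229.494.
Correction k=1: B_{2}/2! · (f^{(1)}(44) − f^{(1)}(12)) = 1/12 · (-0.134759 − 0.242022) = -0.0313984.

S_1 ≈ 229.463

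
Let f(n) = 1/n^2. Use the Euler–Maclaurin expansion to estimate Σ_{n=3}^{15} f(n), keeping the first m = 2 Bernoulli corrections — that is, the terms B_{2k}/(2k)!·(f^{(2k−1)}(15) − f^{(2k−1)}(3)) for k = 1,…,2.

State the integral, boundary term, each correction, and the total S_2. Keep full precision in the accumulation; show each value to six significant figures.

∫_3^15 1/x^2 dx evaluates to 0.266667.
Boundary: ½(f(3) + f(15)) = ½(0.111111 + 0.00444444) = 0.0577778.
So far: 0.324444.
k=1: B_{2}/(2)! × [f^{(1)}(15) − f^{(1)}(3)] = 1/12 × (-0.000592593 − (-0.0740741)) = 0.00612346.
Partial sum through k=1: 0.330568.
k=2: B_{4}/(4)! × [f^{(3)}(15) − f^{(3)}(3)] = −1/720 × (-3.16049e-05 − (-0.0987654)) = -0.000137130.

S_2 ≈ 0.330431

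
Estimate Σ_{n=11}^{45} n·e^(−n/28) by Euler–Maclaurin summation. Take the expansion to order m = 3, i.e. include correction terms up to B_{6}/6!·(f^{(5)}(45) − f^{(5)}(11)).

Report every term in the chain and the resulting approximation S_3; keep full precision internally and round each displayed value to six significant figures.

The integral term ∫_11^45 x·e^(−x/28) dx = 327.497.
Endpoint term: (f(11) + f(45))/2 = (7.42638 + 9.02068)/2 = 8.22353.
Running total after boundary: 335.721.
Correction k=1: B_{2}/2! · (f^{(1)}(45) − f^{(1)}(11)) = 1/12 · (-0.121708 − 0.409897) = -0.0443004.
Partial sum through k=1: 335.677.
Correction k=2: B_{4}/4! · (f^{(3)}(45) − f^{(3)}(11)) = −1/720 · (0.000356137 − 0.00224509) = 2.62354e-06.
Partial sum through k=2: 335.677.
Correction k=3: B_{6}/6! · (f^{(5)}(45) − f^{(5)}(11)) = 1/30240 · (1.10652e-06 − 5.06039e-06) = -1.30750e-10.

S_3 ≈ 335.677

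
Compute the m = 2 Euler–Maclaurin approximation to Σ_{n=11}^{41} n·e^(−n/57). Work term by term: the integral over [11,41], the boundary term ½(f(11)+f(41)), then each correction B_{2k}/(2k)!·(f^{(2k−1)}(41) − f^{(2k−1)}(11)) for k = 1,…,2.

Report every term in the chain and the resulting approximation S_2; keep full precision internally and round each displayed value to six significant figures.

S_2 ≈ 489.317

Integral: ∫_11^41 x·e^(−x/57) dx = 474.841.
Endpoint term: (f(11) + f(41))/2 = (9.06946 + 19.9709)/2 = 14.5202.
So far: 489.362.
Order-1 term: 1/12 · (0.136728 − 0.665383) = -0.0440546.
Running total after k=1: 489.317.
Order-2 term: −1/720 · (0.000341926 − 0.000712335) = 5.14457e-07.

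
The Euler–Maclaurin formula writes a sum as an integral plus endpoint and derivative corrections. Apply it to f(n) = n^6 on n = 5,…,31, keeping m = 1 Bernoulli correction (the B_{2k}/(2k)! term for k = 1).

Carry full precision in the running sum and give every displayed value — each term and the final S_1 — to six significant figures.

S_1 ≈ 4.38843e+09

The integral term ∫_5^31 x^6 dx = 3.93036e+09.
Boundary: ½(f(5) + f(31)) = ½(15625.0 + 8.87504e+08) = 4.43760e+08.
Integral + boundary = 4.37412e+09.
Order-1 term: 1/12 · (1.71775e+08 − 18750.0) = 1.43130e+07.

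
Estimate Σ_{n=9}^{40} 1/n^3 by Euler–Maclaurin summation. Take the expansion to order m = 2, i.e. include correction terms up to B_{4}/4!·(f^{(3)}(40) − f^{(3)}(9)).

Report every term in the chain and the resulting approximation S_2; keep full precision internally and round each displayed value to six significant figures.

∫_9^40 1/x^3 dx evaluates to 0.00586034.
Boundary: ½(f(9) + f(40)) = ½(0.00137174 + 1.56250e-05) = 0.000693684.
So far: 0.00655402.
Order-1 term: 1/12 · (-1.17187e-06 − (-0.000457247)) = 3.80063e-05.
After k=1: 0.00659203.
Order-2 term: −1/720 · (-1.46484e-08 − (-0.000112901)) = -1.56786e-07.

S_2 ≈ 0.00659187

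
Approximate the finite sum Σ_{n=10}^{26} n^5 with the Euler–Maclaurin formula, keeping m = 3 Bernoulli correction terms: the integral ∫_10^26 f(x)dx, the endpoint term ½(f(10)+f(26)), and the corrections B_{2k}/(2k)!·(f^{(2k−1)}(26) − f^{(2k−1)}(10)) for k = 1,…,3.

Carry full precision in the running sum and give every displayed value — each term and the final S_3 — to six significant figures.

The integral term ∫_10^26 x^5 dx = 5.13193e+07.
Boundary: ½(f(10) + f(26)) = ½(100000 + 1.18814e+07) = 5.99069e+06.
Running total after boundary: 5.73100e+07.
Correction k=1: B_{2}/2! · (f^{(1)}(26) − f^{(1)}(10)) = 1/12 · (2.28488e+06 − 50000.0) = 186240.
After k=1: 5.74962e+07.
Correction k=2: B_{4}/4! · (f^{(3)}(26) − f^{(3)}(10)) = −1/720 · (40560.0 − 6000.00) = -48.0000.
After k=2: 5.74962e+07.
Correction k=3: B_{6}/6! · (f^{(5)}(26) − f^{(5)}(10)) = 1/30240 · (120.000 − 120.000) = 0.00000.

S_3 ≈ 5.74962e+07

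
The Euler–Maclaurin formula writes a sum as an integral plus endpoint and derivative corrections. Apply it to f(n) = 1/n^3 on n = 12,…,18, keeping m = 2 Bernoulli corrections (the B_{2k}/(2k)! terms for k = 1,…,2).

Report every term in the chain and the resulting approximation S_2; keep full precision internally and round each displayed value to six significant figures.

S_2 ≈ 0.00231375

Integral: ∫_12^18 1/x^3 dx = 0.00192901.
Boundary: ½(f(12) + f(18)) = ½(0.000578704 + 0.000171468) = 0.000375086.
Running total after boundary: 0.00230410.
k=1: B_{2}/(2)! × [f^{(1)}(18) − f^{(1)}(12)] = 1/12 × (-2.85780e-05 − (-0.000144676)) = 9.67483e-06.
Partial sum through k=1: 0.00231377.
k=2: B_{4}/(4)! × [f^{(3)}(18) − f^{(3)}(12)] = −1/720 × (-1.76407e-06 − (-2.00939e-05)) = -2.54581e-08.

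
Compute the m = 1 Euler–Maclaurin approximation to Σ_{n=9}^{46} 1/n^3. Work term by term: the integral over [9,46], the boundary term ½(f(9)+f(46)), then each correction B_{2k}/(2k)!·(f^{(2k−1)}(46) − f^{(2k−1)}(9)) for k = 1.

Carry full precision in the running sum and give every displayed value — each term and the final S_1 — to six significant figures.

S_1 ≈ 0.00666560

Integral: ∫_9^46 1/x^3 dx = 0.00593654.
½[f(9) + f(46)] = ½[0.00137174 + 1.02737e-05] = 0.000691008.
Integral + boundary = 0.00662755.
Correction k=1: B_{2}/2! · (f^{(1)}(46) − f^{(1)}(9)) = 1/12 · (-6.70023e-07 − (-0.000457247)) = 3.80481e-05.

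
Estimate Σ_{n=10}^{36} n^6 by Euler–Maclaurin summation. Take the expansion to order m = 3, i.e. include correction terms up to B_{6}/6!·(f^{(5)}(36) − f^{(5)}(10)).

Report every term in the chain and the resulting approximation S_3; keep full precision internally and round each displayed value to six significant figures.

Integral: ∫_10^36 x^6 dx = 1.11935e+10.
Boundary: ½(f(10) + f(36)) = ½(1.00000e+06 + 2.17678e+09) = 1.08889e+09.
Running total after boundary: 1.22823e+10.
Correction k=1: B_{2}/2! · (f^{(1)}(36) − f^{(1)}(10)) = 1/12 · (3.62797e+08 − 600000) = 3.01831e+07.
Running total after k=1: 1.23125e+10.
Correction k=2: B_{4}/4! · (f^{(3)}(36) − f^{(3)}(10)) = −1/720 · (5.59872e+06 − 120000) = -7609.33.
Running total after k=2: 1.23125e+10.
Correction k=3: B_{6}/6! · (f^{(5)}(36) − f^{(5)}(10)) = 1/30240 · (25920.0 − 7200.00) = 0.619048.

S_3 ≈ 1.23125e+10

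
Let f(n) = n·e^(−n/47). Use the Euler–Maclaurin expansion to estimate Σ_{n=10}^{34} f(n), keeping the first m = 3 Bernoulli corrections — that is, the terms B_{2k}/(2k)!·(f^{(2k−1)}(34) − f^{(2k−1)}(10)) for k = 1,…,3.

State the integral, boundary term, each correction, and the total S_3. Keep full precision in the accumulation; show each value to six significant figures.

S_3 ≈ 331.035

The integral term ∫_10^34 x·e^(−x/47) dx = 318.789.
½[f(10) + f(34)] = ½[8.08345 + 16.4933] = 12.2884.
Running total after boundary: 331.077.
Order-1 term: 1/12 · (0.134176 − 0.636357) = -0.0418484.
Running total after k=1: 331.035.
Order-2 term: −1/720 · (0.000499942 − 0.00101994) = 7.22219e-07.
Running total after k=2: 331.035.
Order-3 term: 1/30240 · (4.25144e-07 − 7.93031e-07) = -1.21656e-11.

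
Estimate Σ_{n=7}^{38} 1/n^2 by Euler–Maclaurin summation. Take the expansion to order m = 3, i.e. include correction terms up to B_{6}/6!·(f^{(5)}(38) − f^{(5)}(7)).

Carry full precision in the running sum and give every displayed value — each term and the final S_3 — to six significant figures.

Integral: ∫_7^38 1/x^2 dx = 0.116541.
Boundary: ½(f(7) + f(38)) = ½(0.0204082 + 0.000692521) = 0.0105503.
Running total after boundary: 0.127092.
k=1: B_{2}/(2)! × [f^{(1)}(38) − f^{(1)}(7)] = 1/12 × (-3.64485e-05 − (-0.00583090)) = 0.000482871.
Partial sum through k=1: 0.127575.
k=2: B_{4}/(4)! × [f^{(3)}(38) − f^{(3)}(7)] = −1/720 × (-3.02896e-07 − (-0.00142798)) = -1.98288e-06.
Partial sum through k=2: 0.127573.
k=3: B_{6}/(6)! × [f^{(5)}(38) − f^{(5)}(7)] = 1/30240 × (-6.29285e-09 − (-0.000874271)) = 2.89109e-08.

S_3 ≈ 0.127573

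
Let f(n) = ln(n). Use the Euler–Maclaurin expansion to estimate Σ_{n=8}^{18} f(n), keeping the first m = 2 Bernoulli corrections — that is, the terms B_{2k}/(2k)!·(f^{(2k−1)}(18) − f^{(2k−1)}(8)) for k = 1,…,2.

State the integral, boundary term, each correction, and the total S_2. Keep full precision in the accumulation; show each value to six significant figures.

∫_8^18 ln(x) dx evaluates to 25.3912.
Boundary: ½(f(8) + f(18)) = ½(2.07944 + 2.89037) = 2.48491.
Running total after boundary: 27.8761.
Correction k=1: B_{2}/2! · (f^{(1)}(18) − f^{(1)}(8)) = 1/12 · (0.0555556 − 0.125000) = -0.00578704.
Partial sum through k=1: 27.8703.
Correction k=2: B_{4}/4! · (f^{(3)}(18) − f^{(3)}(8)) = −1/720 · (0.000342936 − 0.00390625) = 4.94905e-06.

S_2 ≈ 27.8703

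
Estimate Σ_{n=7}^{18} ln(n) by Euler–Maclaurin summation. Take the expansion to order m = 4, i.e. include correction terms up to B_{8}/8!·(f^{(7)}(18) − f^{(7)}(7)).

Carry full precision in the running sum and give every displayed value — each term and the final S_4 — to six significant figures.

∫_7^18 ln(x) dx evaluates to 27.4053.
Endpoint term: (f(7) + f(18))/2 = (1.94591 + 2.89037)/2 = 2.41814.
Integral + boundary = 29.8235.
Correction k=1: B_{2}/2! · (f^{(1)}(18) − f^{(1)}(7)) = 1/12 · (0.0555556 − 0.142857) = -0.00727513.
Running total after k=1: 29.8162.
Correction k=2: B_{4}/4! · (f^{(3)}(18) − f^{(3)}(7)) = −1/720 · (0.000342936 − 0.00583090) = 7.62218e-06.
Running total after k=2: 29.8162.
Correction k=3: B_{6}/6! · (f^{(5)}(18) − f^{(5)}(7)) = 1/30240 · (1.27013e-05 − 0.00142798) = -4.68014e-08.
Running total after k=3: 29.8162.
Correction k=4: B_{8}/8! · (f^{(7)}(18) − f^{(7)}(7)) = −1/1209600 · (1.17605e-06 − 0.000874271) = 7.21805e-10.

S_4 ≈ 29.8162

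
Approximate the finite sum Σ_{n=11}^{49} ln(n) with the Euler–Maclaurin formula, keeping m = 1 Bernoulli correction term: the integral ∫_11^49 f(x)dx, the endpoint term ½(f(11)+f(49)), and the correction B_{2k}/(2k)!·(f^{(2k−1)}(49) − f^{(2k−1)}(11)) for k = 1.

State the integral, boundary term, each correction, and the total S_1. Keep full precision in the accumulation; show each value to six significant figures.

S_1 ≈ 129.461

The integral term ∫_11^49 ln(x) dx = 126.322.
Boundary: ½(f(11) + f(49)) = ½(2.39790 + 3.89182) = 3.14486.
Integral + boundary = 129.467.
k=1: B_{2}/(2)! × [f^{(1)}(49) − f^{(1)}(11)] = 1/12 × (0.0204082 − 0.0909091) = -0.00587508.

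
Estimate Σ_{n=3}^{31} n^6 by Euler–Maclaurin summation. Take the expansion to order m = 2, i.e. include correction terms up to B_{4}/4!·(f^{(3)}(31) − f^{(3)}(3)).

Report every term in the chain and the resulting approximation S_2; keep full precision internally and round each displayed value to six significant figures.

S_2 ≈ 4.38843e+09

The integral term ∫_3^31 x^6 dx = 3.93037e+09.
½[f(3) + f(31)] = ½[729.000 + 8.87504e+08] = 4.43752e+08.
Running total after boundary: 4.37413e+09.
Order-1 term: 1/12 · (1.71775e+08 − 1458.00) = 1.43145e+07.
Partial sum through k=1: 4.38844e+09.
Order-2 term: −1/720 · (3.57492e+06 − 3240.00) = -4960.67.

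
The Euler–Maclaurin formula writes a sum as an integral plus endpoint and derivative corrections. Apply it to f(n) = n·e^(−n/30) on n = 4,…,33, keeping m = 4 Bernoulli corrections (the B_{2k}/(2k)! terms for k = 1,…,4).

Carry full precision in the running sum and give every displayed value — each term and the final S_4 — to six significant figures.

∫_4^33 x·e^(−x/30) dx evaluates to 263.550.
Endpoint term: (f(4) + f(33))/2 = (3.50069 + 10.9847)/2 = 7.24272.
So far: 270.793.
k=1: B_{2}/(2)! × [f^{(1)}(33) − f^{(1)}(4)] = 1/12 × (-0.0332871 − 0.758484) = -0.0659809.
Partial sum through k=1: 270.727.
k=2: B_{4}/(4)! × [f^{(3)}(33) − f^{(3)}(4)] = −1/720 × (0.000702728 − 0.00278759) = 2.89564e-06.
Partial sum through k=2: 270.727.
k=3: B_{6}/(6)! × [f^{(5)}(33) − f^{(5)}(4)] = 1/30240 × (1.60271e-06 − 5.25824e-06) = -1.20884e-10.
Partial sum through k=3: 270.727.
k=4: B_{8}/(8)! × [f^{(7)}(33) − f^{(7)}(4)] = −1/1209600 × (2.69402e-09 − 8.24352e-09) = 4.58788e-15.

S_4 ≈ 270.727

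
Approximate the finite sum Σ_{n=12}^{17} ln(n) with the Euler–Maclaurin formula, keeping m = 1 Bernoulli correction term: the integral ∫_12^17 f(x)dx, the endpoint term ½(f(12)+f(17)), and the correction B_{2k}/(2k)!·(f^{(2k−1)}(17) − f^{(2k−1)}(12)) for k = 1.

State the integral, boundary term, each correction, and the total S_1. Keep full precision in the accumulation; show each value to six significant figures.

S_1 ≈ 16.0028

The integral term ∫_12^17 ln(x) dx = 13.3457.
½[f(12) + f(17)] = ½[2.48491 + 2.83321] = 2.65906.
Running total after boundary: 16.0048.
Correction k=1: B_{2}/2! · (f^{(1)}(17) − f^{(1)}(12)) = 1/12 · (0.0588235 − 0.0833333) = -0.00204248.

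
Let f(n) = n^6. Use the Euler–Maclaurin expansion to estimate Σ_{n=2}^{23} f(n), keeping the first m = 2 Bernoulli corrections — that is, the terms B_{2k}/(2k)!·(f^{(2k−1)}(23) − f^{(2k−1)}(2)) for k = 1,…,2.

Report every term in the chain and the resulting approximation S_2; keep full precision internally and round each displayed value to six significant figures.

S_2 ≈ 5.63638e+08

∫_2^23 x^6 dx evaluates to 4.86404e+08.
Endpoint term: (f(2) + f(23))/2 = (64.0000 + 1.48036e+08)/2 = 7.40180e+07.
So far: 5.60422e+08.
k=1: B_{2}/(2)! × [f^{(1)}(23) − f^{(1)}(2)] = 1/12 × (3.86181e+07 − 192.000) = 3.21816e+06.
Partial sum through k=1: 5.63640e+08.
k=2: B_{4}/(4)! × [f^{(3)}(23) − f^{(3)}(2)] = −1/720 × (1.46004e+06 − 960.000) = -2026.50.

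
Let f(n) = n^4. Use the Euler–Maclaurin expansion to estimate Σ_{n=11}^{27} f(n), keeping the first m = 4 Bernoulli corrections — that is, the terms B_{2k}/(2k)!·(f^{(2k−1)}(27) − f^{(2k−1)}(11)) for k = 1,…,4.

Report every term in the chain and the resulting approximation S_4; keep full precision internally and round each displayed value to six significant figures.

The integral term ∫_11^27 x^4 dx = 2.83757e+06.
Endpoint term: (f(11) + f(27))/2 = (14641.0 + 531441)/2 = 273041.
Running total after boundary: 3.11061e+06.
Order-1 term: 1/12 · (78732.0 − 5324.00) = 6117.33.
After k=1: 3.11673e+06.
Order-2 term: −1/720 · (648.000 − 264.000) = -0.533333.
After k=2: 3.11673e+06.
Order-3 term: 1/30240 · (0.00000 − 0.00000) = 0.00000.
After k=3: 3.11673e+06.
Order-4 term: −1/1209600 · (0.00000 − 0.00000) = 0.00000.

S_4 ≈ 3.11673e+06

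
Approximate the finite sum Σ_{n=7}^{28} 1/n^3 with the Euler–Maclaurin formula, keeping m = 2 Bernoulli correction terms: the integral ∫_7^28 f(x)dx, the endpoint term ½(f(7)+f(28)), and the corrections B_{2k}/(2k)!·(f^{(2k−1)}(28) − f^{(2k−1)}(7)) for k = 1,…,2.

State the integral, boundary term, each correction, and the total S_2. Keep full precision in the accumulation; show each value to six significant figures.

∫_7^28 1/x^3 dx evaluates to 0.00956633.
Endpoint term: (f(7) + f(28))/2 = (0.00291545 + 4.55539e-05)/2 = 0.00148050.
Integral + boundary = 0.0110468.
k=1: B_{2}/(2)! × [f^{(1)}(28) − f^{(1)}(7)] = 1/12 × (-4.88078e-06 − (-0.00124948)) = 0.000103717.
Running total after k=1: 0.0111505.
k=2: B_{4}/(4)! × [f^{(3)}(28) − f^{(3)}(7)] = −1/720 × (-1.24510e-07 − (-0.000509992)) = -7.08149e-07.

S_2 ≈ 0.0111498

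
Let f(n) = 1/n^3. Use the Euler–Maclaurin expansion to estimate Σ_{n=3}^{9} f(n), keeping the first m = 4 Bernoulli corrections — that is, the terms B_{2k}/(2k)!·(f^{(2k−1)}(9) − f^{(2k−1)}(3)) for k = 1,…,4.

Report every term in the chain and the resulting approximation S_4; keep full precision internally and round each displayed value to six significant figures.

Integral: ∫_3^9 1/x^3 dx = 0.0493827.
Endpoint term: (f(3) + f(9))/2 = (0.0370370 + 0.00137174)/2 = 0.0192044.
Integral + boundary = 0.0685871.
Correction k=1: B_{2}/2! · (f^{(1)}(9) − f^{(1)}(3)) = 1/12 · (-0.000457247 − (-0.0370370)) = 0.00304832.
Partial sum through k=1: 0.0716354.
Correction k=2: B_{4}/4! · (f^{(3)}(9) − f^{(3)}(3)) = −1/720 · (-0.000112901 − (-0.0823045)) = -0.000114155.
Partial sum through k=2: 0.0715213.
Correction k=3: B_{6}/6! · (f^{(5)}(9) − f^{(5)}(3)) = 1/30240 · (-5.85410e-05 − (-0.384088)) = 1.26994e-05.
Partial sum through k=3: 0.0715340.
Correction k=4: B_{8}/8! · (f^{(7)}(9) − f^{(7)}(3)) = −1/1209600 · (-5.20365e-05 − (-3.07270)) = -2.54022e-06.

S_4 ≈ 0.0715314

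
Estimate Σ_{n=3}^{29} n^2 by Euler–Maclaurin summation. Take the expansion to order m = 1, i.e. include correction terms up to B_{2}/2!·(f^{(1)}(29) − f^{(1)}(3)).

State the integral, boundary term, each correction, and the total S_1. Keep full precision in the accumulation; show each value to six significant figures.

S_1 ≈ 8550.00

The integral term ∫_3^29 x^2 dx = 8120.67.
Endpoint term: (f(3) + f(29))/2 = (9.00000 + 841.000)/2 = 425.000.
So far: 8545.67.
k=1: B_{2}/(2)! × [f^{(1)}(29) − f^{(1)}(3)] = 1/12 × (58.0000 − 6.00000) = 4.33333.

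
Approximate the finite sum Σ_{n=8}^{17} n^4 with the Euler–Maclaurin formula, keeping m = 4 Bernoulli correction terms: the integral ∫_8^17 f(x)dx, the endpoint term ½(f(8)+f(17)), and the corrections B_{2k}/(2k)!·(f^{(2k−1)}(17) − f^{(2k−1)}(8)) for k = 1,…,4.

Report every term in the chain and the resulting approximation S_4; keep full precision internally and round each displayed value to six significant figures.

S_4 ≈ 322693

∫_8^17 x^4 dx evaluates to 277418.
Endpoint term: (f(8) + f(17))/2 = (4096.00 + 83521.0)/2 = 43808.5.
Integral + boundary = 321226.
k=1: B_{2}/(2)! × [f^{(1)}(17) − f^{(1)}(8)] = 1/12 × (19652.0 − 2048.00) = 1467.00.
Running total after k=1: 322693.
k=2: B_{4}/(4)! × [f^{(3)}(17) − f^{(3)}(8)] = −1/720 × (408.000 − 192.000) = -0.300000.
Running total after k=2: 322693.
k=3: B_{6}/(6)! × [f^{(5)}(17) − f^{(5)}(8)] = 1/30240 × (0.00000 − 0.00000) = 0.00000.
Running total after k=3: 322693.
k=4: B_{8}/(8)! × [f^{(7)}(17) − f^{(7)}(8)] = −1/1209600 × (0.00000 − 0.00000) = 0.00000.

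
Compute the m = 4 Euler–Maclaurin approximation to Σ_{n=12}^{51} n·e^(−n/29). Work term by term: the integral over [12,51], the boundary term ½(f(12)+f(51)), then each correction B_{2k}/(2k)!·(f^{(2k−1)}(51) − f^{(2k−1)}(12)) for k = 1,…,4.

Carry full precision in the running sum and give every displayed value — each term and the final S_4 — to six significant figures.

S_4 ≈ 394.715

Integral: ∫_12^51 x·e^(−x/29) dx = 386.398.
½[f(12) + f(51)] = ½[7.93365 + 8.78640] = 8.36003.
So far: 394.758.
Correction k=1: B_{2}/2! · (f^{(1)}(51) − f^{(1)}(12)) = 1/12 · (-0.130697 − 0.387563) = -0.0431884.
Running total after k=1: 394.715.
Correction k=2: B_{4}/4! · (f^{(3)}(51) − f^{(3)}(12)) = −1/720 · (0.000254302 − 0.00203310) = 2.47056e-06.
Running total after k=2: 394.715.
Correction k=3: B_{6}/6! · (f^{(5)}(51) − f^{(5)}(12)) = 1/30240 · (7.89548e-07 − 4.28700e-06) = -1.15657e-10.
Running total after k=3: 394.715.
Correction k=4: B_{8}/8! · (f^{(7)}(51) − f^{(7)}(12)) = −1/1209600 · (1.51809e-09 − 7.32048e-09) = 4.79694e-15.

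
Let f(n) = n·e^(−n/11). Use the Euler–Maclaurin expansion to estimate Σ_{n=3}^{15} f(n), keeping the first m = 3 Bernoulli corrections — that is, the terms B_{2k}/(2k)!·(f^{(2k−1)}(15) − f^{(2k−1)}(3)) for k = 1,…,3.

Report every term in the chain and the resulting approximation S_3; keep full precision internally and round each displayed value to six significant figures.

S_3 ≈ 47.1078

The integral term ∫_3^15 x·e^(−x/11) dx = 44.1017.
Boundary: ½(f(3) + f(15)) = ½(2.28390 + 3.83594) = 3.05992.
Running total after boundary: 47.1616.
k=1: B_{2}/(2)! × [f^{(1)}(15) − f^{(1)}(3)] = 1/12 × (-0.0929924 − 0.553673) = -0.0538888.
Running total after k=1: 47.1078.
k=2: B_{4}/(4)! × [f^{(3)}(15) − f^{(3)}(3)] = −1/720 × (0.00345840 − 0.0171593) = 1.90290e-05.
Running total after k=2: 47.1078.
k=3: B_{6}/(6)! × [f^{(5)}(15) − f^{(5)}(3)] = 1/30240 × (6.35151e-05 − 0.000245808) = -6.02820e-09.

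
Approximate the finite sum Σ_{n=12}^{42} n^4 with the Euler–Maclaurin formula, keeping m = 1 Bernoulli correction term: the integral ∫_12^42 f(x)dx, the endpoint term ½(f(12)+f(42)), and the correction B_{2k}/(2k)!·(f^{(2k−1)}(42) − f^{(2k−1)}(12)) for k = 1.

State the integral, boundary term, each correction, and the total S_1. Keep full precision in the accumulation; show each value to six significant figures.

S_1 ≈ 2.76788e+07

∫_12^42 x^4 dx evaluates to 2.60885e+07.
½[f(12) + f(42)] = ½[20736.0 + 3.11170e+06] = 1.56622e+06.
Integral + boundary = 2.76547e+07.
k=1: B_{2}/(2)! × [f^{(1)}(42) − f^{(1)}(12)] = 1/12 × (296352 − 6912.00) = 24120.0.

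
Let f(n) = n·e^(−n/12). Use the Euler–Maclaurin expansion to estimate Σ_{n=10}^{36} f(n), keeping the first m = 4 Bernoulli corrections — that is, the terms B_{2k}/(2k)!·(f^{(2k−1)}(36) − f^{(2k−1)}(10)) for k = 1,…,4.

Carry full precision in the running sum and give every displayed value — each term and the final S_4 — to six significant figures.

S_4 ≈ 89.1114

The integral term ∫_10^36 x·e^(−x/12) dx = 86.0566.
Boundary: ½(f(10) + f(36)) = ½(4.34598 + 1.79233) = 3.06916.
Running total after boundary: 89.1257.
Correction k=1: B_{2}/2! · (f^{(1)}(36) − f^{(1)}(10)) = 1/12 · (-0.0995741 − 0.0724330) = -0.0143339.
Partial sum through k=1: 89.1114.
Correction k=2: B_{4}/4! · (f^{(3)}(36) − f^{(3)}(10)) = −1/720 · (0.00000 − 0.00653909) = 9.08207e-06.
Partial sum through k=2: 89.1114.
Correction k=3: B_{6}/6! · (f^{(5)}(36) − f^{(5)}(10)) = 1/30240 · (4.80199e-06 − 8.73276e-05) = -2.72902e-09.
Partial sum through k=3: 89.1114.
Correction k=4: B_{8}/8! · (f^{(7)}(36) − f^{(7)}(10)) = −1/1209600 · (6.66944e-08 − 8.97534e-07) = 6.86871e-13.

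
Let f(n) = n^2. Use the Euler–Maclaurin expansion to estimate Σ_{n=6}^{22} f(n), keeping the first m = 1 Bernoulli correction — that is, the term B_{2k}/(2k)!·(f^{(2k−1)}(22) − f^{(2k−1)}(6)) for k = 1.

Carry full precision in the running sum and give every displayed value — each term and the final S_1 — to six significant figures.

Integral: ∫_6^22 x^2 dx = 3477.33.
Boundary: ½(f(6) + f(22)) = ½(36.0000 + 484.000) = 260.000.
So far: 3737.33.
k=1: B_{2}/(2)! × [f^{(1)}(22) − f^{(1)}(6)] = 1/12 × (44.0000 − 12.0000) = 2.66667.

S_1 ≈ 3740.00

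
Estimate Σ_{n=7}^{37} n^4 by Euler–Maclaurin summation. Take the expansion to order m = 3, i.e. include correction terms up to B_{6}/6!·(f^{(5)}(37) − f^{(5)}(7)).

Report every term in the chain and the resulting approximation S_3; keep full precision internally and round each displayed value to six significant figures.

Integral: ∫_7^37 x^4 dx = 1.38654e+07.
½[f(7) + f(37)] = ½[2401.00 + 1.87416e+06] = 938281.
Running total after boundary: 1.48037e+07.
Correction k=1: B_{2}/2! · (f^{(1)}(37) − f^{(1)}(7)) = 1/12 · (202612 − 1372.00) = 16770.0.
Partial sum through k=1: 1.48205e+07.
Correction k=2: B_{4}/4! · (f^{(3)}(37) − f^{(3)}(7)) = −1/720 · (888.000 − 168.000) = -1.00000.
Partial sum through k=2: 1.48205e+07.
Correction k=3: B_{6}/6! · (f^{(5)}(37) − f^{(5)}(7)) = 1/30240 · (0.00000 − 0.00000) = 0.00000.

S_3 ≈ 1.48205e+07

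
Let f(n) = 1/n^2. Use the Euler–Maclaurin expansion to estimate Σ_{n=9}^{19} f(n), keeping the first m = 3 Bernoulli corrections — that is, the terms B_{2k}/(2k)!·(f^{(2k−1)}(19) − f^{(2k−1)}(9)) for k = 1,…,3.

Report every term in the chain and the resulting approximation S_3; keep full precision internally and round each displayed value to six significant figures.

S_3 ≈ 0.0662412

Integral: ∫_9^19 1/x^2 dx = 0.0584795.
Boundary: ½(f(9) + f(19)) = ½(0.0123457 + 0.00277008) = 0.00755788.
So far: 0.0660374.
Order-1 term: 1/12 · (-0.000291588 − (-0.00274348)) = 0.000204325.
After k=1: 0.0662417.
Order-2 term: −1/720 · (-9.69267e-06 − (-0.000406442)) = -5.51041e-07.
After k=2: 0.0662412.
Order-3 term: 1/30240 · (-8.05485e-07 − (-0.000150534)) = 4.95134e-09.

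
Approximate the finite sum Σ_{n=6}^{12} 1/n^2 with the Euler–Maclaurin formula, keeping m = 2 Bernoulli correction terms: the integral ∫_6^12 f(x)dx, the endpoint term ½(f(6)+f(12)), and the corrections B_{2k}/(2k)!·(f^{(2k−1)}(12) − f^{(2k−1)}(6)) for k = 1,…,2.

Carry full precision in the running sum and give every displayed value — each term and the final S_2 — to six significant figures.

S_2 ≈ 0.101365

Integral: ∫_6^12 1/x^2 dx = 0.0833333.
Endpoint term: (f(6) + f(12))/2 = (0.0277778 + 0.00694444)/2 = 0.0173611.
Integral + boundary = 0.100694.
Correction k=1: B_{2}/2! · (f^{(1)}(12) − f^{(1)}(6)) = 1/12 · (-0.00115741 − (-0.00925926)) = 0.000675154.
Partial sum through k=1: 0.101370.
Correction k=2: B_{4}/4! · (f^{(3)}(12) − f^{(3)}(6)) = −1/720 · (-9.64506e-05 − (-0.00308642)) = -4.15273e-06.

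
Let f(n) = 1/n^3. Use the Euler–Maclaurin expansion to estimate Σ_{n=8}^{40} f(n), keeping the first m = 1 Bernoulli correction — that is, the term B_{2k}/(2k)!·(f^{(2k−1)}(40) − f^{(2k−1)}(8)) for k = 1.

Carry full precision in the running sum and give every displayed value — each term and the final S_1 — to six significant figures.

S_1 ≈ 0.00854531

Integral: ∫_8^40 1/x^3 dx = 0.00750000.
Endpoint term: (f(8) + f(40))/2 = (0.00195312 + 1.56250e-05)/2 = 0.000984375.
Running total after boundary: 0.00848437.
k=1: B_{2}/(2)! × [f^{(1)}(40) − f^{(1)}(8)] = 1/12 × (-1.17187e-06 − (-0.000732422)) = 6.09375e-05.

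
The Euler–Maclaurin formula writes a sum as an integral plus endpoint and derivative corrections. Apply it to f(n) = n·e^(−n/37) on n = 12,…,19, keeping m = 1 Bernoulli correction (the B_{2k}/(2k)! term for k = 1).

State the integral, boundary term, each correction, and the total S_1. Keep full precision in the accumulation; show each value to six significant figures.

The integral term ∫_12^19 x·e^(−x/37) dx = 70.9646.
Endpoint term: (f(12) + f(19))/2 = (8.67619 + 11.3694)/2 = 10.0228.
Integral + boundary = 80.9874.
Order-1 term: 1/12 · (0.291108 − 0.488524) = -0.0164513.

S_1 ≈ 80.9709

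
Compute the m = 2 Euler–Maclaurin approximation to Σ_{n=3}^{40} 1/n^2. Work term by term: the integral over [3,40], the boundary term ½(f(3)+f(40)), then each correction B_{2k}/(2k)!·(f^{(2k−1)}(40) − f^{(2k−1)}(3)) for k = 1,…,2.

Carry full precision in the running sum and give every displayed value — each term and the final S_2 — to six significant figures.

S_2 ≈ 0.370234

∫_3^40 1/x^2 dx evaluates to 0.308333.
Boundary: ½(f(3) + f(40)) = ½(0.111111 + 0.000625000) = 0.0558681.
Running total after boundary: 0.364201.
Order-1 term: 1/12 · (-3.12500e-05 − (-0.0740741)) = 0.00617024.
Partial sum through k=1: 0.370372.
Order-2 term: −1/720 · (-2.34375e-07 − (-0.0987654)) = -0.000137174.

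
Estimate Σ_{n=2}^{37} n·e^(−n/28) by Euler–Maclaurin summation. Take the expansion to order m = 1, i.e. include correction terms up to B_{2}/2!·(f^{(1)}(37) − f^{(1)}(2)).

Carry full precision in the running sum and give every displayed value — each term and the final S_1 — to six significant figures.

S_1 ≈ 302.387

Integral: ∫_2^37 x·e^(−x/28) dx = 296.601.
Boundary: ½(f(2) + f(37)) = ½(1.86213 + 9.86990) = 5.86601.
Integral + boundary = 302.467.
Correction k=1: B_{2}/2! · (f^{(1)}(37) − f^{(1)}(2)) = 1/12 · (-0.0857423 − 0.864558) = -0.0791917.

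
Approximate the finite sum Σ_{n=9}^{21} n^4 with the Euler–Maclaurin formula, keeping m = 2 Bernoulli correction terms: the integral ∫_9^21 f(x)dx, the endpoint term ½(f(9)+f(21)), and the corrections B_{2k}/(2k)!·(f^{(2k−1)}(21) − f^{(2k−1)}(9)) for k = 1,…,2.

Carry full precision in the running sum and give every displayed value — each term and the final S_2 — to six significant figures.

S_2 ≈ 908375

Integral: ∫_9^21 x^4 dx = 805010.
½[f(9) + f(21)] = ½[6561.00 + 194481] = 100521.
So far: 905531.
Order-1 term: 1/12 · (37044.0 − 2916.00) = 2844.00.
After k=1: 908375.
Order-2 term: −1/720 · (504.000 − 216.000) = -0.400000.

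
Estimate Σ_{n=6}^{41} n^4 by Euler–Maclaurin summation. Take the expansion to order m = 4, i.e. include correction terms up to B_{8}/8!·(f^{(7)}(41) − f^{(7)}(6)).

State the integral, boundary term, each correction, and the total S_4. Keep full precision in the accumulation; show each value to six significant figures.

S_4 ≈ 2.46061e+07

The integral term ∫_6^41 x^4 dx = 2.31697e+07.
Endpoint term: (f(6) + f(41))/2 = (1296.00 + 2.82576e+06)/2 = 1.41353e+06.
Running total after boundary: 2.45832e+07.
Correction k=1: B_{2}/2! · (f^{(1)}(41) − f^{(1)}(6)) = 1/12 · (275684 − 864.000) = 22901.7.
Running total after k=1: 2.46061e+07.
Correction k=2: B_{4}/4! · (f^{(3)}(41) − f^{(3)}(6)) = −1/720 · (984.000 − 144.000) = -1.16667.
Running total after k=2: 2.46061e+07.
Correction k=3: B_{6}/6! · (f^{(5)}(41) − f^{(5)}(6)) = 1/30240 · (0.00000 − 0.00000) = 0.00000.
Running total after k=3: 2.46061e+07.
Correction k=4: B_{8}/8! · (f^{(7)}(41) − f^{(7)}(6)) = −1/1209600 · (0.00000 − 0.00000) = 0.00000.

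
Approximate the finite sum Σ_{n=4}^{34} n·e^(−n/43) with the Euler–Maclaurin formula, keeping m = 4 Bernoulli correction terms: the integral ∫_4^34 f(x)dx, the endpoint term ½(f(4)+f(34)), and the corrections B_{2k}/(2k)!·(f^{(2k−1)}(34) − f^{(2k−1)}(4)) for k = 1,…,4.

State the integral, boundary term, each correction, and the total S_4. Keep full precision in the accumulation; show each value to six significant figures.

S_4 ≈ 349.319

Integral: ∫_4^34 x·e^(−x/43) dx = 339.847.
Boundary: ½(f(4) + f(34)) = ½(3.64469 + 15.4200) = 9.53233.
Integral + boundary = 349.379.
k=1: B_{2}/(2)! × [f^{(1)}(34) − f^{(1)}(4)] = 1/12 × (0.0949245 − 0.826412) = -0.0609573.
Running total after k=1: 349.319.
k=2: B_{4}/(4)! × [f^{(3)}(34) − f^{(3)}(4)] = −1/720 × (0.000541904 − 0.00143253) = 1.23699e-06.
Running total after k=2: 349.319.
k=3: B_{6}/(6)! × [f^{(5)}(34) − f^{(5)}(4)] = 1/30240 × (5.58394e-07 − 1.30780e-06) = -2.47819e-11.
Running total after k=3: 349.319.
k=4: B_{8}/(8)! × [f^{(7)}(34) − f^{(7)}(4)] = −1/1209600 × (4.45488e-10 − 9.95584e-10) = 4.54775e-16.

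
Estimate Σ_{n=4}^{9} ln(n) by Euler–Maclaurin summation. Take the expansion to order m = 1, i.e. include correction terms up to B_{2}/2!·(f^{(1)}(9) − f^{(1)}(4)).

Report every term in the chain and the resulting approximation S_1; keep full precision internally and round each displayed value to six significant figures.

∫_4^9 ln(x) dx evaluates to 9.22984.
Boundary: ½(f(4) + f(9)) = ½(1.38629 + 2.19722) = 1.79176.
Running total after boundary: 11.0216.
Order-1 term: 1/12 · (0.111111 − 0.250000) = -0.0115741.

S_1 ≈ 11.0100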